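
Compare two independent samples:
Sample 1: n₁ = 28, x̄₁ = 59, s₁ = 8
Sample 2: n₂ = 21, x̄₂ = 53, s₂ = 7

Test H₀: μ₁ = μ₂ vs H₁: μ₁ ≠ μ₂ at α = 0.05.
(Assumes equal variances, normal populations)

Pooled variance: s²_p = [27×8² + 20×7²]/(47) = 57.6170
s_p = 7.5906
SE = s_p×√(1/n₁ + 1/n₂) = 7.5906×√(1/28 + 1/21) = 2.1912
t = (x̄₁ - x̄₂)/SE = (59 - 53)/2.1912 = 2.7382
df = 47, t-critical = ±2.012
Decision: reject H₀

Answer: t = 2.7382, reject H₀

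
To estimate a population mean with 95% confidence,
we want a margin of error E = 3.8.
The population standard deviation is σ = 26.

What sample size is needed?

Answer: n = 180

Derivation:
z_0.025 = 1.960
n = (z×σ/E)² = (1.960×26/3.8)²
n = 179.8422
Round up: n = 180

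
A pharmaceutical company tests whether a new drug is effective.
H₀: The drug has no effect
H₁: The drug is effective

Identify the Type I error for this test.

A Type I error (probability α) occurs when we reject a true H₀.
A Type II error (probability β) occurs when we fail to reject a false H₀.

Answer: Concluding the drug is effective when it actually has no effect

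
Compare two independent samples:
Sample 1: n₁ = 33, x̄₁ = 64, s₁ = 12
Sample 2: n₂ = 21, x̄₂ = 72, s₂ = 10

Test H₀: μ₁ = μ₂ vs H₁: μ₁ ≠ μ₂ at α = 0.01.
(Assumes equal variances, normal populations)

Pooled variance: s²_p = [32×12² + 20×10²]/(52) = 127.0769
s_p = 11.2728
SE = s_p×√(1/n₁ + 1/n₂) = 11.2728×√(1/33 + 1/21) = 3.1467
t = (x̄₁ - x̄₂)/SE = (64 - 72)/3.1467 = -2.5423
df = 52, t-critical = ±2.674
Decision: fail to reject H₀

Answer: t = -2.5423, fail to reject H₀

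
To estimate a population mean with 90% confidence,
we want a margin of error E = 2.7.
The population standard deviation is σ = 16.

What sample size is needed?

z_0.05 = 1.645
n = (z×σ/E)² = (1.645×16/2.7)²
n = 95.0264
Round up: n = 96

Answer: n = 96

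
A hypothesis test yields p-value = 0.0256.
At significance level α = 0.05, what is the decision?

Compare p-value to α:
0.0256 < 0.05
Decision: reject H₀

Answer: reject H₀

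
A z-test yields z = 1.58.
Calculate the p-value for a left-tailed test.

For z = 1.58:
p = P(Z < 1.58) = Φ(1.58) = 0.9429

Answer: p-value ≈ 0.9429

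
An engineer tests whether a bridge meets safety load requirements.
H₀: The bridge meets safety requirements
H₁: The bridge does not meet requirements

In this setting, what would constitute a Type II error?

Answer: Declaring an unsafe bridge to be safe

Derivation:
Type I error (α): Rejecting H₀ when H₀ is true
Type II error (β): Failing to reject H₀ when H₁ is true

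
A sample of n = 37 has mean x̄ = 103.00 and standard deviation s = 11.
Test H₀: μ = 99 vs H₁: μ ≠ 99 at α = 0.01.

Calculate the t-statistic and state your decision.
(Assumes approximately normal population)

Answer: t = 2.2119, fail to reject H₀

Derivation:
df = n - 1 = 36
SE = s/√n = 11/√37 = 1.8084
t = (x̄ - μ₀)/SE = (103.00 - 99)/1.8084 = 2.2119
Critical value: t_{0.005,36} = ±2.719
p-value ≈ 0.0334
Decision: fail to reject H₀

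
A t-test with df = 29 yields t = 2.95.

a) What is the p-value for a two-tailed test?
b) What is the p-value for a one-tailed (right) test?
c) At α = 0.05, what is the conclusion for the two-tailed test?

Using t-distribution with df = 29:
a) Two-tailed: p = 2×P(T > 2.95) = 0.0062
b) One-tailed: p = P(T > 2.95) = 0.0031
c) 0.0062 < 0.05, reject H₀

Answer: a) 0.0062, b) 0.0031, c) reject H₀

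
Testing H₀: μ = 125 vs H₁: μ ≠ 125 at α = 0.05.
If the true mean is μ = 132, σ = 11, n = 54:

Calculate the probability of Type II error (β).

Answer: β ≈ 0.0033

Derivation:
SE = σ/√n = 11/√54 = 1.4969
Critical values: μ₀ ± z_0.025×SE = 125 ± 1.960×1.4969
Acceptance region: (122.0661, 127.9339)
Under H₁ (μ = 132): z_high = (127.9339 - 132)/1.4969 = -2.7163, z_low = (122.0661 - 132)/1.4969 = -6.6363
β = P(not reject | H₁) = Φ(-2.7163) - Φ(-6.6363) ≈ 0.0033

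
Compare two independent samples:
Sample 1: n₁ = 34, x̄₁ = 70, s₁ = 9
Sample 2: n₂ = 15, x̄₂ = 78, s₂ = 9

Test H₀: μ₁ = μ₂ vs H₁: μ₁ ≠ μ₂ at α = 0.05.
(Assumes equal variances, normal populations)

Answer: t = -2.8677, reject H₀

Derivation:
Pooled variance: s²_p = [33×9² + 14×9²]/(47) = 81.0000
s_p = 9.0000
SE = s_p×√(1/n₁ + 1/n₂) = 9.0000×√(1/34 + 1/15) = 2.7897
t = (x̄₁ - x̄₂)/SE = (70 - 78)/2.7897 = -2.8677
df = 47, t-critical = ±2.012
Decision: reject H₀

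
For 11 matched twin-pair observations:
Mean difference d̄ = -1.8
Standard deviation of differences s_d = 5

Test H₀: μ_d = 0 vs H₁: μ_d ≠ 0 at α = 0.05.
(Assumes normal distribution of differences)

Answer: t = -1.1940, fail to reject H₀

Derivation:
df = n - 1 = 10
SE = s_d/√n = 5/√11 = 1.5076
t = d̄/SE = -1.8/1.5076 = -1.1940
Critical value: t_{0.025,10} = ±2.228
p-value ≈ 0.2600
Decision: fail to reject H₀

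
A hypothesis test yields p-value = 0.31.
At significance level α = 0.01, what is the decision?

Compare p-value to α:
0.31 ≥ 0.01
Decision: fail to reject H₀

Answer: fail to reject H₀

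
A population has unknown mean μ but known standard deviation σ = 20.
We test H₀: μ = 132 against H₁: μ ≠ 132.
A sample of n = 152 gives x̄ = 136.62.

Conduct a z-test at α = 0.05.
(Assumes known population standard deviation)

Answer: z = 2.8480, reject H₀

Derivation:
Standard error: SE = σ/√n = 20/√152 = 1.6222
z-statistic: z = (x̄ - μ₀)/SE = (136.62 - 132)/1.6222 = 2.8480
Critical value: ±1.960
p-value = 0.0044
Decision: reject H₀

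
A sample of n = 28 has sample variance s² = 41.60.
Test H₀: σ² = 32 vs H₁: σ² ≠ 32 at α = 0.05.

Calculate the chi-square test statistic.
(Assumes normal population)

df = n - 1 = 27
χ² = (n-1)s²/σ₀² = 27×41.60/32 = 35.1000
Critical values: χ²_{0.975,27} = 14.573, χ²_{0.025,27} = 43.195
Rejection region: χ² < 14.573 or χ² > 43.195
Decision: fail to reject H₀

Answer: χ² = 35.1000, fail to reject H₀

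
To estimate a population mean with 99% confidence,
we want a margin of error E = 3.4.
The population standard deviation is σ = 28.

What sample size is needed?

z_0.005 = 2.576
n = (z×σ/E)² = (2.576×28/3.4)²
n = 450.0388
Round up: n = 451

Answer: n = 451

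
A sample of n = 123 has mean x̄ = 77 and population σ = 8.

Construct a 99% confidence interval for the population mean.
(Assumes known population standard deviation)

Confidence level: 99%, α = 0.01
z_0.005 = 2.576
SE = σ/√n = 8/√123 = 0.7213
Margin of error = 2.576 × 0.7213 = 1.8581
CI: x̄ ± margin = 77 ± 1.8581
CI: (75.1419, 78.8581)

Answer: (75.1419, 78.8581)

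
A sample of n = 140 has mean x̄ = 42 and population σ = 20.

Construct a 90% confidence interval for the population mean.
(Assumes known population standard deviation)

Confidence level: 90%, α = 0.1
z_0.05 = 1.645
SE = σ/√n = 20/√140 = 1.6903
Margin of error = 1.645 × 1.6903 = 2.7805
CI: x̄ ± margin = 42 ± 2.7805
CI: (39.2195, 44.7805)

Answer: (39.2195, 44.7805)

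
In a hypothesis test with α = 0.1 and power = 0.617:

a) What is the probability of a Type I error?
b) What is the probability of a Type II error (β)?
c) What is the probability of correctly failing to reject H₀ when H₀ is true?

Answer: a) 0.1, b) 0.383, c) 0.9

Derivation:
a) Type I error probability = α = 0.1
b) Power = P(reject H₀ | H₁ true) = 1 - β = 0.617, so Type II error probability = β = 1 - Power = 0.383
c) P(fail to reject H₀ | H₀ true) = 1 - α = 0.9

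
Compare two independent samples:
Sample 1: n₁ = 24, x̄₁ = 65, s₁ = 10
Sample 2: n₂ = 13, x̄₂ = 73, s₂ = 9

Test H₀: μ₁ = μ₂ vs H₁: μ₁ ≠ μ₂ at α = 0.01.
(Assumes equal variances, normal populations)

Answer: t = -2.4027, fail to reject H₀

Derivation:
Pooled variance: s²_p = [23×10² + 12×9²]/(35) = 93.4857
s_p = 9.6688
SE = s_p×√(1/n₁ + 1/n₂) = 9.6688×√(1/24 + 1/13) = 3.3296
t = (x̄₁ - x̄₂)/SE = (65 - 73)/3.3296 = -2.4027
df = 35, t-critical = ±2.724
Decision: fail to reject H₀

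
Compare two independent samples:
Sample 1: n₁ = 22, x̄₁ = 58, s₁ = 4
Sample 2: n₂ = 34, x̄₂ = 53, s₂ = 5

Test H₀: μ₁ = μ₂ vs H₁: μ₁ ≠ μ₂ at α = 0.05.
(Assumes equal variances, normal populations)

Pooled variance: s²_p = [21×4² + 33×5²]/(54) = 21.5000
s_p = 4.6368
SE = s_p×√(1/n₁ + 1/n₂) = 4.6368×√(1/22 + 1/34) = 1.2687
t = (x̄₁ - x̄₂)/SE = (58 - 53)/1.2687 = 3.9410
df = 54, t-critical = ±2.005
Decision: reject H₀

Answer: t = 3.9410, reject H₀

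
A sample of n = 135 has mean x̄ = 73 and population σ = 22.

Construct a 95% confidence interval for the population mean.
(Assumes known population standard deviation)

Confidence level: 95%, α = 0.05
z_0.025 = 1.960
SE = σ/√n = 22/√135 = 1.8935
Margin of error = 1.960 × 1.8935 = 3.7113
CI: x̄ ± margin = 73 ± 3.7113
CI: (69.2887, 76.7113)

Answer: (69.2887, 76.7113)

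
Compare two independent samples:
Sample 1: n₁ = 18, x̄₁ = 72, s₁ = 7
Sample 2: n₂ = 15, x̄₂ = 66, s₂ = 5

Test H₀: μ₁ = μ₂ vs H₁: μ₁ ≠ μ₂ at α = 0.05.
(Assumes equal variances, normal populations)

Pooled variance: s²_p = [17×7² + 14×5²]/(31) = 38.1613
s_p = 6.1775
SE = s_p×√(1/n₁ + 1/n₂) = 6.1775×√(1/18 + 1/15) = 2.1597
t = (x̄₁ - x̄₂)/SE = (72 - 66)/2.1597 = 2.7782
df = 31, t-critical = ±2.040
Decision: reject H₀

Answer: t = 2.7782, reject H₀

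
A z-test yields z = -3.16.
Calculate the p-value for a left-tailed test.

For z = -3.16:
p = P(Z < -3.16) = Φ(-3.16) = 0.0008

Answer: p-value ≈ 0.0008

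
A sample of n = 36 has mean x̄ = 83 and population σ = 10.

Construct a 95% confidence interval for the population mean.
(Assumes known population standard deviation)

Confidence level: 95%, α = 0.05
z_0.025 = 1.960
SE = σ/√n = 10/√36 = 1.6667
Margin of error = 1.960 × 1.6667 = 3.2667
CI: x̄ ± margin = 83 ± 3.2667
CI: (79.7333, 86.2667)

Answer: (79.7333, 86.2667)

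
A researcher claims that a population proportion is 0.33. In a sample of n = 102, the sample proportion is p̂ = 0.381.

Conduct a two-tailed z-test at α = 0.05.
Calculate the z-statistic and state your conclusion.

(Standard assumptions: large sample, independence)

Answer: z = 1.0954, fail to reject H₀

Derivation:
H₀: p = 0.33, H₁: p ≠ 0.33
Standard error: SE = √(p₀(1-p₀)/n) = √(0.33×0.67/102) = 0.046558
z-statistic: z = (p̂ - p₀)/SE = (0.381 - 0.33)/0.046558 = 1.0954
Critical value: z_0.025 = ±1.960
p-value = 0.2733
Decision: fail to reject H₀ at α = 0.05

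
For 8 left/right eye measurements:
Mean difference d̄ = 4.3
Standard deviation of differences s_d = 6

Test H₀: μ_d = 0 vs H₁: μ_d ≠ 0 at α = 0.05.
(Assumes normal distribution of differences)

Answer: t = 2.0271, fail to reject H₀

Derivation:
df = n - 1 = 7
SE = s_d/√n = 6/√8 = 2.1213
t = d̄/SE = 4.3/2.1213 = 2.0271
Critical value: t_{0.025,7} = ±2.365
p-value ≈ 0.0823
Decision: fail to reject H₀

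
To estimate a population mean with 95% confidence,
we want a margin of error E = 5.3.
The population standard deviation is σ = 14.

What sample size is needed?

Answer: n = 27

Derivation:
z_0.025 = 1.960
n = (z×σ/E)² = (1.960×14/5.3)²
n = 26.8050
Round up: n = 27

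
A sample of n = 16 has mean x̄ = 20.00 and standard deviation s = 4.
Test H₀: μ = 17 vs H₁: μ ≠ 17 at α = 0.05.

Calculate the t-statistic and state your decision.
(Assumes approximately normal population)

Answer: t = 3.0000, reject H₀

Derivation:
df = n - 1 = 15
SE = s/√n = 4/√16 = 1.0000
t = (x̄ - μ₀)/SE = (20.00 - 17)/1.0000 = 3.0000
Critical value: t_{0.025,15} = ±2.131
p-value ≈ 0.0090
Decision: reject H₀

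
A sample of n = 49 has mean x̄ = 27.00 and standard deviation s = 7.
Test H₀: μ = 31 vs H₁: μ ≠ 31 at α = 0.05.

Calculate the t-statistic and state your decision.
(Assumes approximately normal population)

df = n - 1 = 48
SE = s/√n = 7/√49 = 1.0000
t = (x̄ - μ₀)/SE = (27.00 - 31)/1.0000 = -4.0000
Critical value: t_{0.025,48} = ±2.011
p-value ≈ 0.0002
Decision: reject H₀

Answer: t = -4.0000, reject H₀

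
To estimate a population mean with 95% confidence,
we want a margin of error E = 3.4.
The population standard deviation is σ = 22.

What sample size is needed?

z_0.025 = 1.960
n = (z×σ/E)² = (1.960×22/3.4)²
n = 160.8421
Round up: n = 161

Answer: n = 161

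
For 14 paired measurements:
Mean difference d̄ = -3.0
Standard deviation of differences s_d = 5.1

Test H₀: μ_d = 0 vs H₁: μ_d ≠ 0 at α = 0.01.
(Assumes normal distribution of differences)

Answer: t = -2.2010, fail to reject H₀

Derivation:
df = n - 1 = 13
SE = s_d/√n = 5.1/√14 = 1.3630
t = d̄/SE = -3.0/1.3630 = -2.2010
Critical value: t_{0.005,13} = ±3.012
p-value ≈ 0.0464
Decision: fail to reject H₀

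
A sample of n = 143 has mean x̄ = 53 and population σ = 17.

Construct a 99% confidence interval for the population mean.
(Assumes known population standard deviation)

Confidence level: 99%, α = 0.01
z_0.005 = 2.576
SE = σ/√n = 17/√143 = 1.4216
Margin of error = 2.576 × 1.4216 = 3.6620
CI: x̄ ± margin = 53 ± 3.6620
CI: (49.3380, 56.6620)

Answer: (49.3380, 56.6620)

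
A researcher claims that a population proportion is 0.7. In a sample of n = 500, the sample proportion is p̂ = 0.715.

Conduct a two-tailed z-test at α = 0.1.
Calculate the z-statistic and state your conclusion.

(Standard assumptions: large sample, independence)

Answer: z = 0.7319, fail to reject H₀

Derivation:
H₀: p = 0.7, H₁: p ≠ 0.7
Standard error: SE = √(p₀(1-p₀)/n) = √(0.7×0.3/500) = 0.020494
z-statistic: z = (p̂ - p₀)/SE = (0.715 - 0.7)/0.020494 = 0.7319
Critical value: z_0.05 = ±1.645
p-value = 0.4642
Decision: fail to reject H₀ at α = 0.1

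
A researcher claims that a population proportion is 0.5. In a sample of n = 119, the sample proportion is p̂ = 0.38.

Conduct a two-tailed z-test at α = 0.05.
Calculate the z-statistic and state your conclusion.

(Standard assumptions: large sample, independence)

Answer: z = -2.6181, reject H₀

Derivation:
H₀: p = 0.5, H₁: p ≠ 0.5
Standard error: SE = √(p₀(1-p₀)/n) = √(0.5×0.5/119) = 0.045835
z-statistic: z = (p̂ - p₀)/SE = (0.38 - 0.5)/0.045835 = -2.6181
Critical value: z_0.025 = ±1.960
p-value = 0.0088
Decision: reject H₀ at α = 0.05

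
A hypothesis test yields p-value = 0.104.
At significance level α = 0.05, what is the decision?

Compare p-value to α:
0.104 ≥ 0.05
Decision: fail to reject H₀

Answer: fail to reject H₀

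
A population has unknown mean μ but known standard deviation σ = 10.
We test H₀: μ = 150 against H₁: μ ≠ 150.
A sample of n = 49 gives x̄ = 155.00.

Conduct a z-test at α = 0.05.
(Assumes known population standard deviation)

Standard error: SE = σ/√n = 10/√49 = 1.4286
z-statistic: z = (x̄ - μ₀)/SE = (155.00 - 150)/1.4286 = 3.4999
Critical value: ±1.960
p-value = 0.0005
Decision: reject H₀

Answer: z = 3.4999, reject H₀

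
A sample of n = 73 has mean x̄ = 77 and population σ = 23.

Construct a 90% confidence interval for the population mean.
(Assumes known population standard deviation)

Answer: (72.5718, 81.4282)

Derivation:
Confidence level: 90%, α = 0.1
z_0.05 = 1.645
SE = σ/√n = 23/√73 = 2.6919
Margin of error = 1.645 × 2.6919 = 4.4282
CI: x̄ ± margin = 77 ± 4.4282
CI: (72.5718, 81.4282)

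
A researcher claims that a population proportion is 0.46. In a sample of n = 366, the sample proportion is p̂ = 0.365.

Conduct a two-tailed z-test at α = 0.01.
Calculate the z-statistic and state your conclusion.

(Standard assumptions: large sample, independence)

Answer: z = -3.6466, reject H₀

Derivation:
H₀: p = 0.46, H₁: p ≠ 0.46
Standard error: SE = √(p₀(1-p₀)/n) = √(0.46×0.54/366) = 0.026052
z-statistic: z = (p̂ - p₀)/SE = (0.365 - 0.46)/0.026052 = -3.6466
Critical value: z_0.005 = ±2.576
p-value = 0.0003
Decision: reject H₀ at α = 0.01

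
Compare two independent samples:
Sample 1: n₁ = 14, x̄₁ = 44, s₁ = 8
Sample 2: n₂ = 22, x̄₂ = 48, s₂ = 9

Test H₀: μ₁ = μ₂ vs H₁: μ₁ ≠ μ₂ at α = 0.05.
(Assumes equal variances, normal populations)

Answer: t = -1.3555, fail to reject H₀

Derivation:
Pooled variance: s²_p = [13×8² + 21×9²]/(34) = 74.5000
s_p = 8.6313
SE = s_p×√(1/n₁ + 1/n₂) = 8.6313×√(1/14 + 1/22) = 2.9509
t = (x̄₁ - x̄₂)/SE = (44 - 48)/2.9509 = -1.3555
df = 34, t-critical = ±2.032
Decision: fail to reject H₀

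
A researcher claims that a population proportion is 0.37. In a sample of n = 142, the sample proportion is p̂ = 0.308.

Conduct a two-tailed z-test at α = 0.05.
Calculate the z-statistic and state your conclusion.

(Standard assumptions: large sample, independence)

H₀: p = 0.37, H₁: p ≠ 0.37
Standard error: SE = √(p₀(1-p₀)/n) = √(0.37×0.63/142) = 0.040516
z-statistic: z = (p̂ - p₀)/SE = (0.308 - 0.37)/0.040516 = -1.5303
Critical value: z_0.025 = ±1.960
p-value = 0.1259
Decision: fail to reject H₀ at α = 0.05

Answer: z = -1.5303, fail to reject H₀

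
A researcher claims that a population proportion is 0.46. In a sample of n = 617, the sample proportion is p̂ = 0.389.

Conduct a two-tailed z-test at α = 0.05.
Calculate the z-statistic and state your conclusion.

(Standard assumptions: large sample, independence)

Answer: z = -3.5385, reject H₀

Derivation:
H₀: p = 0.46, H₁: p ≠ 0.46
Standard error: SE = √(p₀(1-p₀)/n) = √(0.46×0.54/617) = 0.020065
z-statistic: z = (p̂ - p₀)/SE = (0.389 - 0.46)/0.020065 = -3.5385
Critical value: z_0.025 = ±1.960
p-value = 0.0004
Decision: reject H₀ at α = 0.05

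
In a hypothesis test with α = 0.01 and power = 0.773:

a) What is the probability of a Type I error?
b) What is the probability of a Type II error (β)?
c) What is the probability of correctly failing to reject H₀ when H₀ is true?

Answer: a) 0.01, b) 0.227, c) 0.99

Derivation:
a) Type I error probability = α = 0.01
b) Power = P(reject H₀ | H₁ true) = 1 - β = 0.773, so Type II error probability = β = 1 - Power = 0.227
c) P(fail to reject H₀ | H₀ true) = 1 - α = 0.99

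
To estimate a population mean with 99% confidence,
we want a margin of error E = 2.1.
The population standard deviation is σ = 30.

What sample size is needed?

z_0.005 = 2.576
n = (z×σ/E)² = (2.576×30/2.1)²
n = 1354.2400
Round up: n = 1355

Answer: n = 1355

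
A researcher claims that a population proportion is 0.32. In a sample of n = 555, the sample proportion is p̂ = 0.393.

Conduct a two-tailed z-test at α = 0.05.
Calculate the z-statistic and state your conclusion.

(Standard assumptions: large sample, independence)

H₀: p = 0.32, H₁: p ≠ 0.32
Standard error: SE = √(p₀(1-p₀)/n) = √(0.32×0.68/555) = 0.019801
z-statistic: z = (p̂ - p₀)/SE = (0.393 - 0.32)/0.019801 = 3.6867
Critical value: z_0.025 = ±1.960
p-value = 0.0002
Decision: reject H₀ at α = 0.05

Answer: z = 3.6867, reject H₀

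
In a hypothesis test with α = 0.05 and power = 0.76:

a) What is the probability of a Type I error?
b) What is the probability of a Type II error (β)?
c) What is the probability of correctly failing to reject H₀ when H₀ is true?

Answer: a) 0.05, b) 0.24, c) 0.95

Derivation:
a) Type I error probability = α = 0.05
b) Power = P(reject H₀ | H₁ true) = 1 - β = 0.76, so Type II error probability = β = 1 - Power = 0.24
c) P(fail to reject H₀ | H₀ true) = 1 - α = 0.95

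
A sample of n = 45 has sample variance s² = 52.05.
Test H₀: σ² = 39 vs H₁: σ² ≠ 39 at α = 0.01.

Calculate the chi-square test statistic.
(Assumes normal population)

df = n - 1 = 44
χ² = (n-1)s²/σ₀² = 44×52.05/39 = 58.7231
Critical values: χ²_{0.995,44} = 23.584, χ²_{0.005,44} = 71.893
Rejection region: χ² < 23.584 or χ² > 71.893
Decision: fail to reject H₀

Answer: χ² = 58.7231, fail to reject H₀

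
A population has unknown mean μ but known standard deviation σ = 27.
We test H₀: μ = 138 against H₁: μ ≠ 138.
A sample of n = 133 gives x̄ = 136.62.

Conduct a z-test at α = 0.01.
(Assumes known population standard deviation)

Answer: z = -0.5894, fail to reject H₀

Derivation:
Standard error: SE = σ/√n = 27/√133 = 2.3412
z-statistic: z = (x̄ - μ₀)/SE = (136.62 - 138)/2.3412 = -0.5894
Critical value: ±2.576
p-value = 0.5556
Decision: fail to reject H₀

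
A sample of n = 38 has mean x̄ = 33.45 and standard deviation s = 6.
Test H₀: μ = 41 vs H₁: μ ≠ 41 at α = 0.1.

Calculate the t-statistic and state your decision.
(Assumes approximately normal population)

Answer: t = -7.7571, reject H₀

Derivation:
df = n - 1 = 37
SE = s/√n = 6/√38 = 0.9733
t = (x̄ - μ₀)/SE = (33.45 - 41)/0.9733 = -7.7571
Critical value: t_{0.05,37} = ±1.687
p-value < 0.0001
Decision: reject H₀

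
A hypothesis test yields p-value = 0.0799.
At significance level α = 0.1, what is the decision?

Answer: reject H₀

Derivation:
Compare p-value to α:
0.0799 < 0.1
Decision: reject H₀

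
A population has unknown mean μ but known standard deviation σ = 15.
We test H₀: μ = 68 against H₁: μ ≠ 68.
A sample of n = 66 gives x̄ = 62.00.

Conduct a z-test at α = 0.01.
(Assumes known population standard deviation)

Standard error: SE = σ/√n = 15/√66 = 1.8464
z-statistic: z = (x̄ - μ₀)/SE = (62.00 - 68)/1.8464 = -3.2496
Critical value: ±2.576
p-value = 0.0012
Decision: reject H₀

Answer: z = -3.2496, reject H₀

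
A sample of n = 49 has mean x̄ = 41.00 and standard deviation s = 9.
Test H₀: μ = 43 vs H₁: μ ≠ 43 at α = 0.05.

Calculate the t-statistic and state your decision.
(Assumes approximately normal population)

Answer: t = -1.5556, fail to reject H₀

Derivation:
df = n - 1 = 48
SE = s/√n = 9/√49 = 1.2857
t = (x̄ - μ₀)/SE = (41.00 - 43)/1.2857 = -1.5556
Critical value: t_{0.025,48} = ±2.011
p-value ≈ 0.1264
Decision: fail to reject H₀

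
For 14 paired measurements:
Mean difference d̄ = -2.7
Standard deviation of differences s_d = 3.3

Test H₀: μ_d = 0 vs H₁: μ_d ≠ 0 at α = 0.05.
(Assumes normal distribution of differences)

Answer: t = -3.0612, reject H₀

Derivation:
df = n - 1 = 13
SE = s_d/√n = 3.3/√14 = 0.8820
t = d̄/SE = -2.7/0.8820 = -3.0612
Critical value: t_{0.025,13} = ±2.160
p-value ≈ 0.0091
Decision: reject H₀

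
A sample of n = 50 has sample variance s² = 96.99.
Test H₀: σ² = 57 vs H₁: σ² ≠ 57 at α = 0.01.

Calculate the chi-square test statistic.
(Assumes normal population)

Answer: χ² = 83.3774, reject H₀

Derivation:
df = n - 1 = 49
χ² = (n-1)s²/σ₀² = 49×96.99/57 = 83.3774
Critical values: χ²_{0.995,49} = 27.249, χ²_{0.005,49} = 78.231
Rejection region: χ² < 27.249 or χ² > 78.231
Decision: reject H₀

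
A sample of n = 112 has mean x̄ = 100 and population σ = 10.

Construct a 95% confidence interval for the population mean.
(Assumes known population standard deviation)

Confidence level: 95%, α = 0.05
z_0.025 = 1.960
SE = σ/√n = 10/√112 = 0.9449
Margin of error = 1.960 × 0.9449 = 1.8520
CI: x̄ ± margin = 100 ± 1.8520
CI: (98.1480, 101.8520)

Answer: (98.1480, 101.8520)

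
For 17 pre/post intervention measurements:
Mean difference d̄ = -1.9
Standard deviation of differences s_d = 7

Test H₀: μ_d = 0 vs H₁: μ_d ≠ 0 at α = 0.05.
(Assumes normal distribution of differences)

Answer: t = -1.1192, fail to reject H₀

Derivation:
df = n - 1 = 16
SE = s_d/√n = 7/√17 = 1.6977
t = d̄/SE = -1.9/1.6977 = -1.1192
Critical value: t_{0.025,16} = ±2.120
p-value ≈ 0.2796
Decision: fail to reject H₀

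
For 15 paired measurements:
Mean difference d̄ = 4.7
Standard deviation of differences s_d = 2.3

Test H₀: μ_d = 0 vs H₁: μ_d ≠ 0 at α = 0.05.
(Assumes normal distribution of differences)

Answer: t = 7.9138, reject H₀

Derivation:
df = n - 1 = 14
SE = s_d/√n = 2.3/√15 = 0.5939
t = d̄/SE = 4.7/0.5939 = 7.9138
Critical value: t_{0.025,14} = ±2.145
p-value < 0.0001
Decision: reject H₀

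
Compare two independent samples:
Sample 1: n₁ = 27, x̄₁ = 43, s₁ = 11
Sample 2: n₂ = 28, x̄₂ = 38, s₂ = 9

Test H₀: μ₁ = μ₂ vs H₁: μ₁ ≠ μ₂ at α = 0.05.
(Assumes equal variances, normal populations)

Answer: t = 1.8480, fail to reject H₀

Derivation:
Pooled variance: s²_p = [26×11² + 27×9²]/(53) = 100.6226
s_p = 10.0311
SE = s_p×√(1/n₁ + 1/n₂) = 10.0311×√(1/27 + 1/28) = 2.7056
t = (x̄₁ - x̄₂)/SE = (43 - 38)/2.7056 = 1.8480
df = 53, t-critical = ±2.006
Decision: fail to reject H₀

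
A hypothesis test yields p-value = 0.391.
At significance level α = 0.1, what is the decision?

Answer: fail to reject H₀

Derivation:
Compare p-value to α:
0.391 ≥ 0.1
Decision: fail to reject H₀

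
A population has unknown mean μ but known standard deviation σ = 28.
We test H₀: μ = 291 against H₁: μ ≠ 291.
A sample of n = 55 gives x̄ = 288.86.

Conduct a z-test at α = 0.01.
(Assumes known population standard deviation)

Answer: z = -0.5668, fail to reject H₀

Derivation:
Standard error: SE = σ/√n = 28/√55 = 3.7755
z-statistic: z = (x̄ - μ₀)/SE = (288.86 - 291)/3.7755 = -0.5668
Critical value: ±2.576
p-value = 0.5709
Decision: fail to reject H₀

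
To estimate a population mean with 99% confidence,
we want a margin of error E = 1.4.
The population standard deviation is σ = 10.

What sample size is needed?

Answer: n = 339

Derivation:
z_0.005 = 2.576
n = (z×σ/E)² = (2.576×10/1.4)²
n = 338.5600
Round up: n = 339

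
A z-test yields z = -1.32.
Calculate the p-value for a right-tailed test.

Answer: p-value ≈ 0.9066

Derivation:
For z = -1.32:
p = P(Z > -1.32) = 1 - Φ(-1.32) = 0.9066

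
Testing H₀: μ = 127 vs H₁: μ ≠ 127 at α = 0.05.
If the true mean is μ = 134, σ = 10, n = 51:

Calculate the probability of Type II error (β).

Answer: β ≈ 0.0012

Derivation:
SE = σ/√n = 10/√51 = 1.4003
Critical values: μ₀ ± z_0.025×SE = 127 ± 1.960×1.4003
Acceptance region: (124.2554, 129.7446)
Under H₁ (μ = 134): z_high = (129.7446 - 134)/1.4003 = -3.0389, z_low = (124.2554 - 134)/1.4003 = -6.9589
β = P(not reject | H₁) = Φ(-3.0389) - Φ(-6.9589) ≈ 0.0012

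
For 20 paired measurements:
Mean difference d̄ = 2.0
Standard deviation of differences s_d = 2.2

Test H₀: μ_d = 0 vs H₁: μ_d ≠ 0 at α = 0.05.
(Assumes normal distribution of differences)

df = n - 1 = 19
SE = s_d/√n = 2.2/√20 = 0.4919
t = d̄/SE = 2.0/0.4919 = 4.0659
Critical value: t_{0.025,19} = ±2.093
p-value ≈ 0.0007
Decision: reject H₀

Answer: t = 4.0659, reject H₀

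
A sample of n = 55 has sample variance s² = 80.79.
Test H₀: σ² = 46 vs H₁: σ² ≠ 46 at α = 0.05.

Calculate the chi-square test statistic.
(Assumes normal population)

df = n - 1 = 54
χ² = (n-1)s²/σ₀² = 54×80.79/46 = 94.8404
Critical values: χ²_{0.975,54} = 35.586, χ²_{0.025,54} = 76.192
Rejection region: χ² < 35.586 or χ² > 76.192
Decision: reject H₀

Answer: χ² = 94.8404, reject H₀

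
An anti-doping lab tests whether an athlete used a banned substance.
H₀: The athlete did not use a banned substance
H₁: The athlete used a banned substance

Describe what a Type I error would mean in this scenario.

Answer: Falsely accusing a clean athlete of doping

Derivation:
Type I error: rejecting H₀ when it is actually true (false positive).
Type II error: failing to reject H₀ when H₁ is actually true (false negative).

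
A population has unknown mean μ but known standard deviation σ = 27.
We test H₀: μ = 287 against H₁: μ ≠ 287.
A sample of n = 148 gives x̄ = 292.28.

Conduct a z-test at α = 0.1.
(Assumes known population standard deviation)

Standard error: SE = σ/√n = 27/√148 = 2.2194
z-statistic: z = (x̄ - μ₀)/SE = (292.28 - 287)/2.2194 = 2.3790
Critical value: ±1.645
p-value = 0.0174
Decision: reject H₀

Answer: z = 2.3790, reject H₀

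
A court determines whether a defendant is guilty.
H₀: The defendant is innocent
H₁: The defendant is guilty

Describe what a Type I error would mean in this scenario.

Type I error: rejecting H₀ when it is actually true (false positive).
Type II error: failing to reject H₀ when H₁ is actually true (false negative).

Answer: Convicting an innocent person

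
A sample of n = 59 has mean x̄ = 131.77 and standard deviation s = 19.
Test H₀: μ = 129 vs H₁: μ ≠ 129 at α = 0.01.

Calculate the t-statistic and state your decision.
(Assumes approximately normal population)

Answer: t = 1.1198, fail to reject H₀

Derivation:
df = n - 1 = 58
SE = s/√n = 19/√59 = 2.4736
t = (x̄ - μ₀)/SE = (131.77 - 129)/2.4736 = 1.1198
Critical value: t_{0.005,58} = ±2.663
p-value ≈ 0.2674
Decision: fail to reject H₀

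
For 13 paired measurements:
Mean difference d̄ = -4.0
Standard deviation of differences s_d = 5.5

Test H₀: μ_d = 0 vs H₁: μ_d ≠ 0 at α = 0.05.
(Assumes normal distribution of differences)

df = n - 1 = 12
SE = s_d/√n = 5.5/√13 = 1.5254
t = d̄/SE = -4.0/1.5254 = -2.6223
Critical value: t_{0.025,12} = ±2.179
p-value ≈ 0.0223
Decision: reject H₀

Answer: t = -2.6223, reject H₀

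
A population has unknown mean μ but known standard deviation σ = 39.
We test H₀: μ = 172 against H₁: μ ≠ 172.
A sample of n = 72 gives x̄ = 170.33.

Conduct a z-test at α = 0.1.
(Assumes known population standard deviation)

Answer: z = -0.3633, fail to reject H₀

Derivation:
Standard error: SE = σ/√n = 39/√72 = 4.5962
z-statistic: z = (x̄ - μ₀)/SE = (170.33 - 172)/4.5962 = -0.3633
Critical value: ±1.645
p-value = 0.7164
Decision: fail to reject H₀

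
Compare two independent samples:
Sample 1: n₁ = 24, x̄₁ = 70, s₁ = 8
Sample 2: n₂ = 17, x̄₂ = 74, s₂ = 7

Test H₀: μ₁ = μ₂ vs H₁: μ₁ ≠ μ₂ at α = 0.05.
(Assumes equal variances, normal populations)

Pooled variance: s²_p = [23×8² + 16×7²]/(39) = 57.8462
s_p = 7.6057
SE = s_p×√(1/n₁ + 1/n₂) = 7.6057×√(1/24 + 1/17) = 2.4110
t = (x̄₁ - x̄₂)/SE = (70 - 74)/2.4110 = -1.6591
df = 39, t-critical = ±2.023
Decision: fail to reject H₀

Answer: t = -1.6591, fail to reject H₀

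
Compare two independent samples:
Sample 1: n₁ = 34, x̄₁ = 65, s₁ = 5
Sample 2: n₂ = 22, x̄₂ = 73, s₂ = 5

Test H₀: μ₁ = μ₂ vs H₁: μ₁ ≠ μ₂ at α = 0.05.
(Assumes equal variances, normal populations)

Pooled variance: s²_p = [33×5² + 21×5²]/(54) = 25.0000
s_p = 5.0000
SE = s_p×√(1/n₁ + 1/n₂) = 5.0000×√(1/34 + 1/22) = 1.3681
t = (x̄₁ - x̄₂)/SE = (65 - 73)/1.3681 = -5.8475
df = 54, t-critical = ±2.005
Decision: reject H₀

Answer: t = -5.8475, reject H₀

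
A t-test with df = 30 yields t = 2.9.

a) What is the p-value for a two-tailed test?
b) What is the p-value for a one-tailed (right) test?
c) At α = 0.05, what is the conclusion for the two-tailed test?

Using t-distribution with df = 30:
a) Two-tailed: p = 2×P(T > 2.9) = 0.0069
b) One-tailed: p = P(T > 2.9) = 0.0035
c) 0.0069 < 0.05, reject H₀

Answer: a) 0.0069, b) 0.0035, c) reject H₀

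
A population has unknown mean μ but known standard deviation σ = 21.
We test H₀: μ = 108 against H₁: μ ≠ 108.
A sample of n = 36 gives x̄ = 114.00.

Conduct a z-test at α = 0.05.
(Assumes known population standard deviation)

Standard error: SE = σ/√n = 21/√36 = 3.5000
z-statistic: z = (x̄ - μ₀)/SE = (114.00 - 108)/3.5000 = 1.7143
Critical value: ±1.960
p-value = 0.0865
Decision: fail to reject H₀

Answer: z = 1.7143, fail to reject H₀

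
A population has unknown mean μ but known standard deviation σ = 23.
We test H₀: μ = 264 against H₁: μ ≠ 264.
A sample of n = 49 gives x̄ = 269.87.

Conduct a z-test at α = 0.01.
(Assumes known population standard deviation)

Answer: z = 1.7865, fail to reject H₀

Derivation:
Standard error: SE = σ/√n = 23/√49 = 3.2857
z-statistic: z = (x̄ - μ₀)/SE = (269.87 - 264)/3.2857 = 1.7865
Critical value: ±2.576
p-value = 0.0740
Decision: fail to reject H₀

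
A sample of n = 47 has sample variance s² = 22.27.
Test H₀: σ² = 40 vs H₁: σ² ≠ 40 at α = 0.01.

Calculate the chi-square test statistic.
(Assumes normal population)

Answer: χ² = 25.6105, fail to reject H₀

Derivation:
df = n - 1 = 46
χ² = (n-1)s²/σ₀² = 46×22.27/40 = 25.6105
Critical values: χ²_{0.995,46} = 25.041, χ²_{0.005,46} = 74.437
Rejection region: χ² < 25.041 or χ² > 74.437
Decision: fail to reject H₀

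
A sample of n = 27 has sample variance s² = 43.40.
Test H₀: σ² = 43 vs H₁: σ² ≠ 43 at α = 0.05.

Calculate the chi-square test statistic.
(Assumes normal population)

Answer: χ² = 26.2419, fail to reject H₀

Derivation:
df = n - 1 = 26
χ² = (n-1)s²/σ₀² = 26×43.40/43 = 26.2419
Critical values: χ²_{0.975,26} = 13.844, χ²_{0.025,26} = 41.923
Rejection region: χ² < 13.844 or χ² > 41.923
Decision: fail to reject H₀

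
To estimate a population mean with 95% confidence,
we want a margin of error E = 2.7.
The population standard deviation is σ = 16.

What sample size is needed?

z_0.025 = 1.960
n = (z×σ/E)² = (1.960×16/2.7)²
n = 134.9039
Round up: n = 135

Answer: n = 135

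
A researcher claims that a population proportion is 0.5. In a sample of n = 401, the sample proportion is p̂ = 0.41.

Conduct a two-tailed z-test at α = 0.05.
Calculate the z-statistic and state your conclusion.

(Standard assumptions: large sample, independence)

H₀: p = 0.5, H₁: p ≠ 0.5
Standard error: SE = √(p₀(1-p₀)/n) = √(0.5×0.5/401) = 0.024969
z-statistic: z = (p̂ - p₀)/SE = (0.41 - 0.5)/0.024969 = -3.6045
Critical value: z_0.025 = ±1.960
p-value = 0.0003
Decision: reject H₀ at α = 0.05

Answer: z = -3.6045, reject H₀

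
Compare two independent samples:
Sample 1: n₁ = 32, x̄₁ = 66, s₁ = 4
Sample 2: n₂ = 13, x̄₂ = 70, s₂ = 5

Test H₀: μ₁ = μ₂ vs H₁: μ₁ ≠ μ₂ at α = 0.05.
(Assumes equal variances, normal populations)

Pooled variance: s²_p = [31×4² + 12×5²]/(43) = 18.5116
s_p = 4.3025
SE = s_p×√(1/n₁ + 1/n₂) = 4.3025×√(1/32 + 1/13) = 1.4151
t = (x̄₁ - x̄₂)/SE = (66 - 70)/1.4151 = -2.8267
df = 43, t-critical = ±2.017
Decision: reject H₀

Answer: t = -2.8267, reject H₀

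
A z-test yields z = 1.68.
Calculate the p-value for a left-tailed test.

For z = 1.68:
p = P(Z < 1.68) = Φ(1.68) = 0.9535

Answer: p-value ≈ 0.9535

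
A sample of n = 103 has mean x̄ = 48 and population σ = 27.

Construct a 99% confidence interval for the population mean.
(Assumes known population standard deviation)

Confidence level: 99%, α = 0.01
z_0.005 = 2.576
SE = σ/√n = 27/√103 = 2.6604
Margin of error = 2.576 × 2.6604 = 6.8532
CI: x̄ ± margin = 48 ± 6.8532
CI: (41.1468, 54.8532)

Answer: (41.1468, 54.8532)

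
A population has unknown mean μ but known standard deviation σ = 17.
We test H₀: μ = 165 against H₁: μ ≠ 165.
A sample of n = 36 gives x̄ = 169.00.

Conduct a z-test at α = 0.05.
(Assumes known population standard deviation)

Answer: z = 1.4118, fail to reject H₀

Derivation:
Standard error: SE = σ/√n = 17/√36 = 2.8333
z-statistic: z = (x̄ - μ₀)/SE = (169.00 - 165)/2.8333 = 1.4118
Critical value: ±1.960
p-value = 0.1580
Decision: fail to reject H₀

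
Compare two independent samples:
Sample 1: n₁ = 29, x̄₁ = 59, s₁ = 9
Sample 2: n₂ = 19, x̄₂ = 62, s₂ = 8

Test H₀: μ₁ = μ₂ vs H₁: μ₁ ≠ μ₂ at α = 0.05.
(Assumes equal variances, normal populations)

Pooled variance: s²_p = [28×9² + 18×8²]/(46) = 74.3478
s_p = 8.6225
SE = s_p×√(1/n₁ + 1/n₂) = 8.6225×√(1/29 + 1/19) = 2.5449
t = (x̄₁ - x̄₂)/SE = (59 - 62)/2.5449 = -1.1788
df = 46, t-critical = ±2.013
Decision: fail to reject H₀

Answer: t = -1.1788, fail to reject H₀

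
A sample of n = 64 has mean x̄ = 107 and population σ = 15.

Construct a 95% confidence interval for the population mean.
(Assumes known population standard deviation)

Answer: (103.3250, 110.6750)

Derivation:
Confidence level: 95%, α = 0.05
z_0.025 = 1.960
SE = σ/√n = 15/√64 = 1.8750
Margin of error = 1.960 × 1.8750 = 3.6750
CI: x̄ ± margin = 107 ± 3.6750
CI: (103.3250, 110.6750)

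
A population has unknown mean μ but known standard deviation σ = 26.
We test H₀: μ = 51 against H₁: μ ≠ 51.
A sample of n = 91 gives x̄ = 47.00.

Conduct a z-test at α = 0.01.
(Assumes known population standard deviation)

Answer: z = -1.4676, fail to reject H₀

Derivation:
Standard error: SE = σ/√n = 26/√91 = 2.7255
z-statistic: z = (x̄ - μ₀)/SE = (47.00 - 51)/2.7255 = -1.4676
Critical value: ±2.576
p-value = 0.1422
Decision: fail to reject H₀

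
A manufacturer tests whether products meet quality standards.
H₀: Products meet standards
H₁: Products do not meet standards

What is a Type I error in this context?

Answer: Rejecting good products that actually meet standards

Derivation:
A Type I error (probability α) occurs when we reject a true H₀.
A Type II error (probability β) occurs when we fail to reject a false H₀.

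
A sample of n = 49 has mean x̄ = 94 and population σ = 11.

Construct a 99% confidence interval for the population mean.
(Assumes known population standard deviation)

Answer: (89.9521, 98.0479)

Derivation:
Confidence level: 99%, α = 0.01
z_0.005 = 2.576
SE = σ/√n = 11/√49 = 1.5714
Margin of error = 2.576 × 1.5714 = 4.0479
CI: x̄ ± margin = 94 ± 4.0479
CI: (89.9521, 98.0479)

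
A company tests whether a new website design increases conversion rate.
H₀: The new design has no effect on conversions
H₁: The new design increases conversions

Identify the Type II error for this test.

Answer: Keeping the old design when the new one would have increased conversions

Derivation:
Type I error: rejecting H₀ when it is actually true (false positive).
Type II error: failing to reject H₀ when H₁ is actually true (false negative).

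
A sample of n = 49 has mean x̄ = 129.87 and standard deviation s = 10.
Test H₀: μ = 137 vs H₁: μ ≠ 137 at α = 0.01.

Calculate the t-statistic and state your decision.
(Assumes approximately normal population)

df = n - 1 = 48
SE = s/√n = 10/√49 = 1.4286
t = (x̄ - μ₀)/SE = (129.87 - 137)/1.4286 = -4.9909
Critical value: t_{0.005,48} = ±2.682
p-value < 0.0001
Decision: reject H₀

Answer: t = -4.9909, reject H₀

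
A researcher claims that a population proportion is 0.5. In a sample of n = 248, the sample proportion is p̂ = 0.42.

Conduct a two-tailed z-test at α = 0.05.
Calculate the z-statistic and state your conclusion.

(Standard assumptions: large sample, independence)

Answer: z = -2.5197, reject H₀

Derivation:
H₀: p = 0.5, H₁: p ≠ 0.5
Standard error: SE = √(p₀(1-p₀)/n) = √(0.5×0.5/248) = 0.031750
z-statistic: z = (p̂ - p₀)/SE = (0.42 - 0.5)/0.031750 = -2.5197
Critical value: z_0.025 = ±1.960
p-value = 0.0117
Decision: reject H₀ at α = 0.05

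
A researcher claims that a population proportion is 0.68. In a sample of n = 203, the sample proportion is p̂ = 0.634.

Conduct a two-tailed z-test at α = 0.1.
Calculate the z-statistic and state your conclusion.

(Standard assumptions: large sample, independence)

H₀: p = 0.68, H₁: p ≠ 0.68
Standard error: SE = √(p₀(1-p₀)/n) = √(0.68×0.32/203) = 0.032740
z-statistic: z = (p̂ - p₀)/SE = (0.634 - 0.68)/0.032740 = -1.4050
Critical value: z_0.05 = ±1.645
p-value = 0.1600
Decision: fail to reject H₀ at α = 0.1

Answer: z = -1.4050, fail to reject H₀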